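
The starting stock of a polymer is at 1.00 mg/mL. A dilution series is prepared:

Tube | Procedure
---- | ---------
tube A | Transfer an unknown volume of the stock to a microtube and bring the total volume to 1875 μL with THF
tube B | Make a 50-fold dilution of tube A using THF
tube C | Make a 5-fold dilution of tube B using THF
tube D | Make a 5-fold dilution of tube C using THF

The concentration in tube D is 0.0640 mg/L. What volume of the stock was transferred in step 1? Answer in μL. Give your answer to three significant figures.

Step 1: v brought to 1875 μL → factor = 1875 μL/v
Step 2: 50-fold → factor 50
Step 3: 5-fold → factor 5
Step 4: 5-fold → factor 5
Product of known-step factors = 1250
Overall factor = 1.00 mg/mL / (0.0640 mg/L) = 15625
Step-1 factor = 15625 / 1250 = 12.5
v = 1875 μL / 12.5 = 150 μL

150 μL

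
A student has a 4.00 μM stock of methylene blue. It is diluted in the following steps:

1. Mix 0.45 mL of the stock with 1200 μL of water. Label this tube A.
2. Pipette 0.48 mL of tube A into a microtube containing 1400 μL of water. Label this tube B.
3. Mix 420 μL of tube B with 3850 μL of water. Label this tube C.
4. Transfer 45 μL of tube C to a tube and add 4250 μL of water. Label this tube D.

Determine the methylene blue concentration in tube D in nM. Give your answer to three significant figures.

0.287 nM

Step 1: 0.45 mL + 1200 μL = 1.65 mL total → factor 1.65/0.45 = 3.6667
Step 2: 0.48 mL + 1400 μL = 1.88 mL total → factor 1.88/0.48 = 3.9167
Step 3: 420 μL + 3850 μL = 4270 μL total → factor 4270/420 = 10.167
Step 4: 45 μL + 4250 μL = 4295 μL total → factor 4295/45 = 95.444
Overall dilution factor = 3.6667 × 3.9167 × 10.167 × 95.444 = 13935
Final = 4.00 μM / 13935 = 0.0002870 μM = 0.287 nM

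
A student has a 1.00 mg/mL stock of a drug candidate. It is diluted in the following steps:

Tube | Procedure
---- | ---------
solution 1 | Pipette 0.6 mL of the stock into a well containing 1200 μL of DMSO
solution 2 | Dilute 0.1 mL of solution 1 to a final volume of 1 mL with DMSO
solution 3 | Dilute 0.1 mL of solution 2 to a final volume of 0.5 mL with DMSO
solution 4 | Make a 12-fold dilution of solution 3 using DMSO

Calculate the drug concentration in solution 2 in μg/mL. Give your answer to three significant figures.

Step 1: 0.6 mL + 1200 μL = 1.8 mL total → factor 1.8/0.6 = 3
Step 2: 0.1 mL brought to 1 mL → factor 1/0.1 = 10
Dilution factor through solution 2 = 3 × 10 = 30
[solution 2] = 1.00 mg/mL / 30 = 0.03333 mg/mL = 33.3 μg/mL

33.3 μg/mL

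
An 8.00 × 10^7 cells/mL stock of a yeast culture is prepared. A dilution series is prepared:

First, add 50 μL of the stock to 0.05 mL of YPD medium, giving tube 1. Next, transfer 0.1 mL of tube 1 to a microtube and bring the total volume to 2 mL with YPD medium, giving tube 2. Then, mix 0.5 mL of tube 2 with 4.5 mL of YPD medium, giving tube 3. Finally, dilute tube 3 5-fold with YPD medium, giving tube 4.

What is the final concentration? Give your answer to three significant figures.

Step 1: 50 μL + 0.05 mL = 100 μL total → factor 100/50 = 2
Step 2: 0.1 mL brought to 2 mL → factor 2/0.1 = 20
Step 3: 0.5 mL + 4.5 mL = 5 mL total → factor 5/0.5 = 10
Step 4: 5-fold → factor 5
Overall dilution factor = 2 × 20 × 10 × 5 = 2000
Final = 8.00 × 10^7 cells/mL / 2000 = 4.00 × 10^4 cells/mL

4.00 × 10^4 cells/mL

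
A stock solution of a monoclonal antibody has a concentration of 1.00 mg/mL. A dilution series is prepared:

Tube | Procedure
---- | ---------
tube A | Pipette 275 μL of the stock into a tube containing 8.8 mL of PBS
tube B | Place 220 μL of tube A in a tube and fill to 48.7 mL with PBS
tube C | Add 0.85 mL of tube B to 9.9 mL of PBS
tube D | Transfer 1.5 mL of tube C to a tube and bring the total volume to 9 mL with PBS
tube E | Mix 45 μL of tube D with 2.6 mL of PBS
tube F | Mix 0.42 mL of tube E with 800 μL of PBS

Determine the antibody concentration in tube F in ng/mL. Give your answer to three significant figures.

0.0106 ng/mL

Step 1: 275 μL + 8.8 mL = 9075 μL total → factor 9075/275 = 33
Step 2: 220 μL brought to 48.7 mL → factor 48700/220 = 221.36
Step 3: 0.85 mL + 9.9 mL = 10.75 mL total → factor 10.75/0.85 = 12.647
Step 4: 1.5 mL brought to 9 mL → factor 9/1.5 = 6
Step 5: 45 μL + 2.6 mL = 2645 μL total → factor 2645/45 = 58.778
Step 6: 0.42 mL + 800 μL = 1.22 mL total → factor 1.22/0.42 = 2.9048
Overall dilution factor = 33 × 221.36 × 12.647 × 6 × 58.778 × 2.9048 = 9.4642 × 10^7
Final = 1.00 mg/mL / 9.4642 × 10^7 = 1.057 × 10^-8 mg/mL = 0.0106 ng/mL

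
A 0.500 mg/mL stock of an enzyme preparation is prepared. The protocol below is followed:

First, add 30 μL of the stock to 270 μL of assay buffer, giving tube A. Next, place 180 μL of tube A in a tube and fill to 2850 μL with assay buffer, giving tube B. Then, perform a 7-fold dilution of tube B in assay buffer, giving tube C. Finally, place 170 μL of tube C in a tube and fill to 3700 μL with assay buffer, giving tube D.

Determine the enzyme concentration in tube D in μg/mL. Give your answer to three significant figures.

Step 1: 30 μL + 270 μL = 300 μL total → factor 300/30 = 10
Step 2: 180 μL brought to 2850 μL → factor 2850/180 = 15.833
Step 3: 7-fold → factor 7
Step 4: 170 μL brought to 3700 μL → factor 3700/170 = 21.765
Overall dilution factor = 10 × 15.833 × 7 × 21.765 = 24123
Final = 0.500 mg/mL / 24123 = 2.073 × 10^-5 mg/mL = 0.0207 μg/mL

0.0207 μg/mL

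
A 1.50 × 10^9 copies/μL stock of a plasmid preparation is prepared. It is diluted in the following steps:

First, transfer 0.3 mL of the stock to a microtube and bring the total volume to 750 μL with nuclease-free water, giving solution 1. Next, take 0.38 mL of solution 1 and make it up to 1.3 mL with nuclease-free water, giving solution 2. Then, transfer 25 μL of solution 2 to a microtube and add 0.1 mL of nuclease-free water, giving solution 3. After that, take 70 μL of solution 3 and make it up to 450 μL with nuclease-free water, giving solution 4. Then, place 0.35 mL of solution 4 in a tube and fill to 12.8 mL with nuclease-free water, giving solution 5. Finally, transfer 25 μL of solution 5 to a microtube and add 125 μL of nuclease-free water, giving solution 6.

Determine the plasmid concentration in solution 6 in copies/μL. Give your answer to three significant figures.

Step 1: 0.3 mL brought to 750 μL → factor 0.75/0.3 = 2.5
Step 2: 0.38 mL brought to 1.3 mL → factor 1.3/0.38 = 3.4211
Step 3: 25 μL + 0.1 mL = 125 μL total → factor 125/25 = 5
Step 4: 70 μL brought to 450 μL → factor 450/70 = 6.4286
Step 5: 0.35 mL brought to 12.8 mL → factor 12.8/0.35 = 36.571
Step 6: 25 μL + 125 μL = 150 μL total → factor 150/25 = 6
Overall dilution factor = 2.5 × 3.4211 × 5 × 6.4286 × 36.571 × 6 = 60322
Final = 1.50 × 10^9 copies/μL / 60322 = 2.49 × 10^4 copies/μL

2.49 × 10^4 copies/μL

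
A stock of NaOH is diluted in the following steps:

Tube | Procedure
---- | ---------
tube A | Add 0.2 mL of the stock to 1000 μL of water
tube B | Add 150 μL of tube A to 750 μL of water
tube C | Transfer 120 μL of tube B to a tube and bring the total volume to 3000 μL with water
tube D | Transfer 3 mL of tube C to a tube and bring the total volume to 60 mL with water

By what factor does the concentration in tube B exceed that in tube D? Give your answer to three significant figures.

500

Step 1: 0.2 mL + 1000 μL = 1.2 mL total → factor 1.2/0.2 = 6
Step 2: 150 μL + 750 μL = 900 μL total → factor 900/150 = 6
Step 3: 120 μL brought to 3000 μL → factor 3000/120 = 25
Step 4: 3 mL brought to 60 mL → factor 60/3 = 20
Dilution factor to tube B = 36; to tube D = 18000
[tube B]/[tube D] = (factor to tube D)/(factor to tube B) = 18000/36 = 500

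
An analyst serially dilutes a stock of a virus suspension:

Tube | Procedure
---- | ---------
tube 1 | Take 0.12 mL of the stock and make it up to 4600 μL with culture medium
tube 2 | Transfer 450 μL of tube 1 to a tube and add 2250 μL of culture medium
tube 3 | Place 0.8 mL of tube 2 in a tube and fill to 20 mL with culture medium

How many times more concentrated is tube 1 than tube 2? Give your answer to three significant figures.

Step 1: 0.12 mL brought to 4600 μL → factor 4.6/0.12 = 38.333
Step 2: 450 μL + 2250 μL = 2700 μL total → factor 2700/450 = 6
Dilution factor to tube 1 = 38.333; to tube 2 = 230
[tube 1]/[tube 2] = (factor to tube 2)/(factor to tube 1) = 230/38.333 = 6.00

6.00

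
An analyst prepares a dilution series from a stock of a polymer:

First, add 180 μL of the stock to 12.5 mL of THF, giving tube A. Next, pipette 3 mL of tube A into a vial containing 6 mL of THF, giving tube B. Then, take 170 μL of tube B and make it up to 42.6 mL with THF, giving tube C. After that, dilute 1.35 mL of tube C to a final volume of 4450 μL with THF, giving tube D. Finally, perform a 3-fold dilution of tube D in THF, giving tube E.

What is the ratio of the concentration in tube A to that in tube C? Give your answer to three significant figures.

752

Step 1: 180 μL + 12.5 mL = 12680 μL total → factor 12680/180 = 70.444
Step 2: 3 mL + 6 mL = 9 mL total → factor 9/3 = 3
Step 3: 170 μL brought to 42.6 mL → factor 42600/170 = 250.59
Dilution factor to tube A = 70.444; to tube C = 52958
[tube A]/[tube C] = (factor to tube C)/(factor to tube A) = 52958/70.444 = 752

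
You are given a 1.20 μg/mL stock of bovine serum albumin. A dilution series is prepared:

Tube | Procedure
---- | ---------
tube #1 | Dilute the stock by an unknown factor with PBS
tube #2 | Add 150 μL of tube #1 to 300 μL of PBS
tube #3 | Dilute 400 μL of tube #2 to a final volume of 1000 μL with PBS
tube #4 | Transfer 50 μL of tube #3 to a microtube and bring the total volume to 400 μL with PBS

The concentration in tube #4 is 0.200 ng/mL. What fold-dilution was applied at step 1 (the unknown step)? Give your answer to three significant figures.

Step 1: unknown factor x
Step 2: 150 μL + 300 μL = 450 μL total → factor 450/150 = 3
Step 3: 400 μL brought to 1000 μL → factor 1000/400 = 2.5
Step 4: 50 μL brought to 400 μL → factor 400/50 = 8
Product of known-step factors = 60
Overall factor = 1.20 μg/mL / (0.200 ng/mL) = 6000
x = 6000 / 60 = 100

100-fold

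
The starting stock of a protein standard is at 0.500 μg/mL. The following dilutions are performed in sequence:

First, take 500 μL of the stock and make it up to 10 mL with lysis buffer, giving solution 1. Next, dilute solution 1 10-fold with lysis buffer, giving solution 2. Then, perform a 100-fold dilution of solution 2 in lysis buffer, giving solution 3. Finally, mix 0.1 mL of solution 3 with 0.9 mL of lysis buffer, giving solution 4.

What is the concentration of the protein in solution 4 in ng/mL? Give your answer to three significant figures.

Step 1: 500 μL brought to 10 mL → factor 10000/500 = 20
Step 2: 10-fold → factor 10
Step 3: 100-fold → factor 100
Step 4: 0.1 mL + 0.9 mL = 1 mL total → factor 1/0.1 = 10
Overall dilution factor = 20 × 10 × 100 × 10 = 2 × 10^5
Final = 0.500 μg/mL / 2 × 10^5 = 2.500 × 10^-6 μg/mL = 0.00250 ng/mL

0.00250 ng/mL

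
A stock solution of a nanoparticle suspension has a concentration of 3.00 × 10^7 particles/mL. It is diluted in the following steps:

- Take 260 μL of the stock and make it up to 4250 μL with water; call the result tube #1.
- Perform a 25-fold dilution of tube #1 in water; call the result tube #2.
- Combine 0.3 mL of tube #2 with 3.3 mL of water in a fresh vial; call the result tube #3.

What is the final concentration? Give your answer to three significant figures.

6.12 × 10^3 particles/mL

Step 1: 260 μL brought to 4250 μL → factor 4250/260 = 16.346
Step 2: 25-fold → factor 25
Step 3: 0.3 mL + 3.3 mL = 3.6 mL total → factor 3.6/0.3 = 12
Overall dilution factor = 16.346 × 25 × 12 = 4903.8
Final = 3.00 × 10^7 particles/mL / 4903.8 = 6.12 × 10^3 particles/mL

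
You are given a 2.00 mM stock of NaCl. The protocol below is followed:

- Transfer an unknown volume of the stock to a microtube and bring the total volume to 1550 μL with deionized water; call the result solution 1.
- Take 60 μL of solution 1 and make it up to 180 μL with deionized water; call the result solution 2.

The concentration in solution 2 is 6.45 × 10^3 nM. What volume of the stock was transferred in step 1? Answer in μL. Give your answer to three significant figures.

15.0 μL

Step 1: v brought to 1550 μL → factor = 1550 μL/v
Step 2: 60 μL brought to 180 μL → factor 180/60 = 3
Product of known-step factors = 3
Overall factor = 2.00 mM / (6.45 × 10^3 nM) = 310.08
Step-1 factor = 310.08 / 3 = 103.36
v = 1550 μL / 103.36 = 15.0 μL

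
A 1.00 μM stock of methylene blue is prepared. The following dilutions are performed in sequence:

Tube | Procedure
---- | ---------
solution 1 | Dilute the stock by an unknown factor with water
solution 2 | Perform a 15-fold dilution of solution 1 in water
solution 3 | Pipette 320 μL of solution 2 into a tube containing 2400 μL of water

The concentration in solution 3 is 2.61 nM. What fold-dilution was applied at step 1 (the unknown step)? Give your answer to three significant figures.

3.01-fold

Step 1: unknown factor x
Step 2: 15-fold → factor 15
Step 3: 320 μL + 2400 μL = 2720 μL total → factor 2720/320 = 8.5
Product of known-step factors = 127.5
Overall factor = 1.00 μM / (2.61 nM) = 383.14
x = 383.14 / 127.5 = 3.01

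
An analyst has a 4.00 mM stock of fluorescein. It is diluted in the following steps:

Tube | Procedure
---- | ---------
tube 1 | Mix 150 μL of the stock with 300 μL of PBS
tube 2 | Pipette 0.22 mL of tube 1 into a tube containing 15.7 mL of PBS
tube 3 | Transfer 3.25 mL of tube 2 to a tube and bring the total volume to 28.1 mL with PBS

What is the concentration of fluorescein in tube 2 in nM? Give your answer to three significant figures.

1.84 × 10^4 nM

Step 1: 150 μL + 300 μL = 450 μL total → factor 450/150 = 3
Step 2: 0.22 mL + 15.7 mL = 15.92 mL total → factor 15.92/0.22 = 72.364
Dilution factor through tube 2 = 3 × 72.364 = 217.09
[tube 2] = 4.00 mM / 217.09 = 0.01843 mM = 1.84 × 10^4 nM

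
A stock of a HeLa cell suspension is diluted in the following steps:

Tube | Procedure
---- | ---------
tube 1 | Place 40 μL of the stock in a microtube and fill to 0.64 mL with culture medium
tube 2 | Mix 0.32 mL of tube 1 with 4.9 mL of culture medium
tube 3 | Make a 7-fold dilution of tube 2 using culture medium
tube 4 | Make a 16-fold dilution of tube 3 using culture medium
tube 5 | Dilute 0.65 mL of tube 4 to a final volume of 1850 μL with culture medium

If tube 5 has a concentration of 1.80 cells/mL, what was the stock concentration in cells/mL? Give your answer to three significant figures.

Step 1: 40 μL brought to 0.64 mL → factor 640/40 = 16
Step 2: 0.32 mL + 4.9 mL = 5.22 mL total → factor 5.22/0.32 = 16.312
Step 3: 7-fold → factor 7
Step 4: 16-fold → factor 16
Step 5: 0.65 mL brought to 1850 μL → factor 1.85/0.65 = 2.8462
Overall dilution factor = 16 × 16.312 × 7 × 16 × 2.8462 = 83199
Stock = 1.80 cells/mL × 83199 = 1.50 × 10^5 cells/mL

1.50 × 10^5 cells/mL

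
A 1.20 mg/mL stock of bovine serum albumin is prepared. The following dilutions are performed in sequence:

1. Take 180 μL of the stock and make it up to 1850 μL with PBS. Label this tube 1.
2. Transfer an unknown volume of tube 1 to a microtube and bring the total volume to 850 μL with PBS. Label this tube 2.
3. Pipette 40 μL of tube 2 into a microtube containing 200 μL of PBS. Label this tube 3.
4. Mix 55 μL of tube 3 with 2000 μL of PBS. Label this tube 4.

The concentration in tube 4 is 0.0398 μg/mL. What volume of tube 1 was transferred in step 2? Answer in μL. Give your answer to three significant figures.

Step 1: 180 μL brought to 1850 μL → factor 1850/180 = 10.278
Step 2: v brought to 850 μL → factor = 850 μL/v
Step 3: 40 μL + 200 μL = 240 μL total → factor 240/40 = 6
Step 4: 55 μL + 2000 μL = 2055 μL total → factor 2055/55 = 37.364
Product of known-step factors = 2304.1
Overall factor = 1.20 mg/mL / (0.0398 μg/mL) = 30151
Step-2 factor = 30151 / 2304.1 = 13.086
v = 850 μL / 13.086 = 65.0 μL

65.0 μL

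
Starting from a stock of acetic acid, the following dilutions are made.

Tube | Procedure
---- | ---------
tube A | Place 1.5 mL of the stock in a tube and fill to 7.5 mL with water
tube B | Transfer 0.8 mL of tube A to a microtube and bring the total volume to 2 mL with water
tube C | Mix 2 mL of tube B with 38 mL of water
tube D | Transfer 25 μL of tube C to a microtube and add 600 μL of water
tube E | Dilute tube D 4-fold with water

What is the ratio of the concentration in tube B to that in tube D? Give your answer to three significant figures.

Step 1: 1.5 mL brought to 7.5 mL → factor 7.5/1.5 = 5
Step 2: 0.8 mL brought to 2 mL → factor 2/0.8 = 2.5
Step 3: 2 mL + 38 mL = 40 mL total → factor 40/2 = 20
Step 4: 25 μL + 600 μL = 625 μL total → factor 625/25 = 25
Dilution factor to tube B = 12.5; to tube D = 6250
[tube B]/[tube D] = (factor to tube D)/(factor to tube B) = 6250/12.5 = 500

500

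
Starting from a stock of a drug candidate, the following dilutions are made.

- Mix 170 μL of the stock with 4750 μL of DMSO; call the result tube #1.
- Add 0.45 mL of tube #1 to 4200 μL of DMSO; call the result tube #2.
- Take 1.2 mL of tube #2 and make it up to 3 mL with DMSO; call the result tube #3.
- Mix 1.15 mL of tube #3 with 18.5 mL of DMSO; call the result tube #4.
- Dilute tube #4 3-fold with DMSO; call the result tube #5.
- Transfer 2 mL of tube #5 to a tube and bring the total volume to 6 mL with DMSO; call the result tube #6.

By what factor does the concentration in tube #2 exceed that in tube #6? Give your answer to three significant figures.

384

Step 1: 170 μL + 4750 μL = 4920 μL total → factor 4920/170 = 28.941
Step 2: 0.45 mL + 4200 μL = 4.65 mL total → factor 4.65/0.45 = 10.333
Step 3: 1.2 mL brought to 3 mL → factor 3/1.2 = 2.5
Step 4: 1.15 mL + 18.5 mL = 19.65 mL total → factor 19.65/1.15 = 17.087
Step 5: 3-fold → factor 3
Step 6: 2 mL brought to 6 mL → factor 6/2 = 3
Dilution factor to tube #2 = 299.06; to tube #6 = 1.1498 × 10^5
[tube #2]/[tube #6] = (factor to tube #6)/(factor to tube #2) = 1.1498 × 10^5/299.06 = 384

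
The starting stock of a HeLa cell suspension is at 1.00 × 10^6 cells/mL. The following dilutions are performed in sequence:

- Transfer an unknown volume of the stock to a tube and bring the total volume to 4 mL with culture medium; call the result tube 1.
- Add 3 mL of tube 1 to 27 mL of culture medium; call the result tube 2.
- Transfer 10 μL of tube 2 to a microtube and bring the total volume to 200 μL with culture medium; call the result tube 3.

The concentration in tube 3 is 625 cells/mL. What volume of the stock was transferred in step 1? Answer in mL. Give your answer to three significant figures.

Step 1: v brought to 4 mL → factor = 4 mL/v
Step 2: 3 mL + 27 mL = 30 mL total → factor 30/3 = 10
Step 3: 10 μL brought to 200 μL → factor 200/10 = 20
Product of known-step factors = 200
Overall factor = 1.00 × 10^6 cells/mL / (625 cells/mL) = 1600
Step-1 factor = 1600 / 200 = 8
v = 4 mL / 8 = 0.500 mL

0.500 mL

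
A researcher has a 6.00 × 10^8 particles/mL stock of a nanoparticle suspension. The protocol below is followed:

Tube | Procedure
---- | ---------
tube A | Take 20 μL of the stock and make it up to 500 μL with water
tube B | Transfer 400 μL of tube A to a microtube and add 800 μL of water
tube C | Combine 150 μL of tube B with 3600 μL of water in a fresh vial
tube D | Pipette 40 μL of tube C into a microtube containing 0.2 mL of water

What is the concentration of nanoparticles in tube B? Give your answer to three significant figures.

Step 1: 20 μL brought to 500 μL → factor 500/20 = 25
Step 2: 400 μL + 800 μL = 1200 μL total → factor 1200/400 = 3
Dilution factor through tube B = 25 × 3 = 75
[tube B] = 6.00 × 10^8 particles/mL / 75 = 8.00 × 10^6 particles/mL

8.00 × 10^6 particles/mL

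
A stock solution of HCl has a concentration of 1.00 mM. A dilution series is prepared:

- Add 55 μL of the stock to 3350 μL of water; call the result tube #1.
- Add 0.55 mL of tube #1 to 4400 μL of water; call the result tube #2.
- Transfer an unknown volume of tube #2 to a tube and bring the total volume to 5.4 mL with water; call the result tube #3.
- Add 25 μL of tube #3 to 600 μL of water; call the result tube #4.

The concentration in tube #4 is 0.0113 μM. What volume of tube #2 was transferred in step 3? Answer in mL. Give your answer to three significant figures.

Step 1: 55 μL + 3350 μL = 3405 μL total → factor 3405/55 = 61.909
Step 2: 0.55 mL + 4400 μL = 4.95 mL total → factor 4.95/0.55 = 9
Step 3: v brought to 5.4 mL → factor = 5.4 mL/v
Step 4: 25 μL + 600 μL = 625 μL total → factor 625/25 = 25
Product of known-step factors = 13930
Overall factor = 1.00 mM / (0.0113 μM) = 88496
Step-3 factor = 88496 / 13930 = 6.3531
v = 5.4 mL / 6.3531 = 0.850 mL

0.850 mL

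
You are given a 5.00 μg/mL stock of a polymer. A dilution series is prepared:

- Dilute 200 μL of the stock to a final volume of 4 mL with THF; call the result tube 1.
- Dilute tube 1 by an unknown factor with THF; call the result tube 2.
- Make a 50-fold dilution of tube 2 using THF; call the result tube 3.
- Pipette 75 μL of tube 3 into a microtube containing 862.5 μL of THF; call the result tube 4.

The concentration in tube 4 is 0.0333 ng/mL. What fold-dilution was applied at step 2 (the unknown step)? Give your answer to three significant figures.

12.0-fold

Step 1: 200 μL brought to 4 mL → factor 4000/200 = 20
Step 2: unknown factor x
Step 3: 50-fold → factor 50
Step 4: 75 μL + 862.5 μL = 937.5 μL total → factor 937.5/75 = 12.5
Product of known-step factors = 12500
Overall factor = 5.00 μg/mL / (0.0333 ng/mL) = 1.5015 × 10^5
x = 1.5015 × 10^5 / 12500 = 12.0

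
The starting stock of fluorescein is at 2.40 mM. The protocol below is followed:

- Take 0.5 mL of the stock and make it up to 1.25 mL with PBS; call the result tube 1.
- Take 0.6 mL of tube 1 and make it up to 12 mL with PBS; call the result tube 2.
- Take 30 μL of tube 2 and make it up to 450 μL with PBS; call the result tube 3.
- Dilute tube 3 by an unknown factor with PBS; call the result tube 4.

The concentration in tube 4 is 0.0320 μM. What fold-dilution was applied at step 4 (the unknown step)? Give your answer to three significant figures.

100-fold

Step 1: 0.5 mL brought to 1.25 mL → factor 1.25/0.5 = 2.5
Step 2: 0.6 mL brought to 12 mL → factor 12/0.6 = 20
Step 3: 30 μL brought to 450 μL → factor 450/30 = 15
Step 4: unknown factor x
Product of known-step factors = 750
Overall factor = 2.40 mM / (0.0320 μM) = 75000
x = 75000 / 750 = 100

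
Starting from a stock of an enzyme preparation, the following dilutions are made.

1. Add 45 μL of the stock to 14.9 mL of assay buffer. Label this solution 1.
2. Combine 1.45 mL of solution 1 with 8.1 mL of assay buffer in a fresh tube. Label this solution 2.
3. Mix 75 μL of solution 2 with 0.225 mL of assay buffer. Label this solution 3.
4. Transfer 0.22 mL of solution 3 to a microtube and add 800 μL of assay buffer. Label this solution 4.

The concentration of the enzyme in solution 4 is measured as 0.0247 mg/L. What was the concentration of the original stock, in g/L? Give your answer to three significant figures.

1.00 g/L

Step 1: 45 μL + 14.9 mL = 14945 μL total → factor 14945/45 = 332.11
Step 2: 1.45 mL + 8.1 mL = 9.55 mL total → factor 9.55/1.45 = 6.5862
Step 3: 75 μL + 0.225 mL = 300 μL total → factor 300/75 = 4
Step 4: 0.22 mL + 800 μL = 1.02 mL total → factor 1.02/0.22 = 4.6364
Overall dilution factor = 332.11 × 6.5862 × 4 × 4.6364 = 40565
Stock = 0.0247 mg/L × 40565 = 1002 mg/L = 1.00 g/L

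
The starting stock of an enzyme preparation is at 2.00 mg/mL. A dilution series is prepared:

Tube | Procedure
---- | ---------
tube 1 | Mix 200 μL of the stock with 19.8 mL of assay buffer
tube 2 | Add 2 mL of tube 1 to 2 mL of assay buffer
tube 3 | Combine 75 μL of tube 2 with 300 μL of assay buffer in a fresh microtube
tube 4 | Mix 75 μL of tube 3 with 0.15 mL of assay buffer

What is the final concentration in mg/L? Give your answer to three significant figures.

0.667 mg/L

Step 1: 200 μL + 19.8 mL = 20000 μL total → factor 20000/200 = 100
Step 2: 2 mL + 2 mL = 4 mL total → factor 4/2 = 2
Step 3: 75 μL + 300 μL = 375 μL total → factor 375/75 = 5
Step 4: 75 μL + 0.15 mL = 225 μL total → factor 225/75 = 3
Overall dilution factor = 100 × 2 × 5 × 3 = 3000
Final = 2.00 mg/mL / 3000 = 0.0006667 mg/mL = 0.667 mg/L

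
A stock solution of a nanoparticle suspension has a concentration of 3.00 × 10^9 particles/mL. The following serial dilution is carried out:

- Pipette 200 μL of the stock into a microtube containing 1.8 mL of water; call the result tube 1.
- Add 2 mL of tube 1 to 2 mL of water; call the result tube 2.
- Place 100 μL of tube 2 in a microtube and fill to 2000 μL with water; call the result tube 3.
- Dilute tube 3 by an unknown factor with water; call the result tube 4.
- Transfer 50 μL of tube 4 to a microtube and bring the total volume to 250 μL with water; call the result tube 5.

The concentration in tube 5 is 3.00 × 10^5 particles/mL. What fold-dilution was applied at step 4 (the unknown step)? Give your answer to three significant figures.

Step 1: 200 μL + 1.8 mL = 2000 μL total → factor 2000/200 = 10
Step 2: 2 mL + 2 mL = 4 mL total → factor 4/2 = 2
Step 3: 100 μL brought to 2000 μL → factor 2000/100 = 20
Step 4: unknown factor x
Step 5: 50 μL brought to 250 μL → factor 250/50 = 5
Product of known-step factors = 2000
Overall factor = 3.00 × 10^9 particles/mL / (3.00 × 10^5 particles/mL) = 10000
x = 10000 / 2000 = 5.00

5.00-fold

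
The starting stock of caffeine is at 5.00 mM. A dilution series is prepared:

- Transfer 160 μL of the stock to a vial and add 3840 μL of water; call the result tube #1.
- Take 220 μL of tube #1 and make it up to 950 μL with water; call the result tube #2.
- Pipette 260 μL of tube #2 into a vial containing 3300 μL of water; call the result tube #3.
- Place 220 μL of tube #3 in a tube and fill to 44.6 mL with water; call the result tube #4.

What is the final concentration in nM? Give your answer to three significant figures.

Step 1: 160 μL + 3840 μL = 4000 μL total → factor 4000/160 = 25
Step 2: 220 μL brought to 950 μL → factor 950/220 = 4.3182
Step 3: 260 μL + 3300 μL = 3560 μL total → factor 3560/260 = 13.692
Step 4: 220 μL brought to 44.6 mL → factor 44600/220 = 202.73
Overall dilution factor = 25 × 4.3182 × 13.692 × 202.73 = 2.9966 × 10^5
Final = 5.00 mM / 2.9966 × 10^5 = 1.669 × 10^-5 mM = 16.7 nM

16.7 nM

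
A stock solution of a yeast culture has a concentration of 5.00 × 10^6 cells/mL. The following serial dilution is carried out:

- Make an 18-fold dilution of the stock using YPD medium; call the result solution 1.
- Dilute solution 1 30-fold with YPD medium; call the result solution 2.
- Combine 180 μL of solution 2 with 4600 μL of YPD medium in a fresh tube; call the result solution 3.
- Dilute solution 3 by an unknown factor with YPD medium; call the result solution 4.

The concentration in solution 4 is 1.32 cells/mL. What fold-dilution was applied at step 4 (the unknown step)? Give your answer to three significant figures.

Step 1: 18-fold → factor 18
Step 2: 30-fold → factor 30
Step 3: 180 μL + 4600 μL = 4780 μL total → factor 4780/180 = 26.556
Step 4: unknown factor x
Product of known-step factors = 14340
Overall factor = 5.00 × 10^6 cells/mL / (1.32 cells/mL) = 3.7879 × 10^6
x = 3.7879 × 10^6 / 14340 = 264

264-fold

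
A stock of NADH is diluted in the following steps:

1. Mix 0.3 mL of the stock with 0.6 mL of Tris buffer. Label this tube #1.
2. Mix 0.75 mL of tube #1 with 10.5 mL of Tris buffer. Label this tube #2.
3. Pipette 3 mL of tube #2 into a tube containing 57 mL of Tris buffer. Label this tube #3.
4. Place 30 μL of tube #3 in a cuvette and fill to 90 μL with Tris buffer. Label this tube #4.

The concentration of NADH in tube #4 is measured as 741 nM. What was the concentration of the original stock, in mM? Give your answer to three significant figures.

Step 1: 0.3 mL + 0.6 mL = 0.9 mL total → factor 0.9/0.3 = 3
Step 2: 0.75 mL + 10.5 mL = 11.25 mL total → factor 11.25/0.75 = 15
Step 3: 3 mL + 57 mL = 60 mL total → factor 60/3 = 20
Step 4: 30 μL brought to 90 μL → factor 90/30 = 3
Overall dilution factor = 3 × 15 × 20 × 3 = 2700
Stock = 741 nM × 2700 = 2.001 × 10^6 nM = 2.00 mM

2.00 mM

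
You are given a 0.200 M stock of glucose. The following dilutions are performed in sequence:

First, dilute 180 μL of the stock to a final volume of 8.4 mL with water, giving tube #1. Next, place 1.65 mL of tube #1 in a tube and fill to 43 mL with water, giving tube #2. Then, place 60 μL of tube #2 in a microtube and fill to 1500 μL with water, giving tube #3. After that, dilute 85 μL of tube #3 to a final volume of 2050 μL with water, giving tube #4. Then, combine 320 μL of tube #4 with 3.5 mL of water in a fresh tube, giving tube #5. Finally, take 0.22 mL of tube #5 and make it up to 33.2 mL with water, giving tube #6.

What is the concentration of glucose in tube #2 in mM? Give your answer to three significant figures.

Step 1: 180 μL brought to 8.4 mL → factor 8400/180 = 46.667
Step 2: 1.65 mL brought to 43 mL → factor 43/1.65 = 26.061
Dilution factor through tube #2 = 46.667 × 26.061 = 1216.2
[tube #2] = 0.200 M / 1216.2 = 0.0001645 M = 0.164 mM

0.164 mM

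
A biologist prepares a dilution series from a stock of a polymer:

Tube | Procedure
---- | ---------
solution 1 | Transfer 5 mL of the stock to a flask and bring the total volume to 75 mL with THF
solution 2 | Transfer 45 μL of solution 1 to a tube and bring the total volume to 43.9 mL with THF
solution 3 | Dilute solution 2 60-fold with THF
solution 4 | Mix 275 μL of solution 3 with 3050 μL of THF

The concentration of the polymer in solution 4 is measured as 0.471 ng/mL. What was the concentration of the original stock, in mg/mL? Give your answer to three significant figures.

5.00 mg/mL

Step 1: 5 mL brought to 75 mL → factor 75/5 = 15
Step 2: 45 μL brought to 43.9 mL → factor 43900/45 = 975.56
Step 3: 60-fold → factor 60
Step 4: 275 μL + 3050 μL = 3325 μL total → factor 3325/275 = 12.091
Overall dilution factor = 15 × 975.56 × 60 × 12.091 = 1.0616 × 10^7
Stock = 0.471 ng/mL × 1.0616 × 10^7 = 5.000 × 10^6 ng/mL = 5.00 mg/mL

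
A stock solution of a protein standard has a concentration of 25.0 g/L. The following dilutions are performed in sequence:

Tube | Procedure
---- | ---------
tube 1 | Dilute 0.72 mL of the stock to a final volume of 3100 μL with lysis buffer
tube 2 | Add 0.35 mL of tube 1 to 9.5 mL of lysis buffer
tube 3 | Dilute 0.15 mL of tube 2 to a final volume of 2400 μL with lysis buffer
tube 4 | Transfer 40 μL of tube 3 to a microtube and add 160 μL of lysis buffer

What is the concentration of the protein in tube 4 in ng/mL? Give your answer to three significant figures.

Step 1: 0.72 mL brought to 3100 μL → factor 3.1/0.72 = 4.3056
Step 2: 0.35 mL + 9.5 mL = 9.85 mL total → factor 9.85/0.35 = 28.143
Step 3: 0.15 mL brought to 2400 μL → factor 2.4/0.15 = 16
Step 4: 40 μL + 160 μL = 200 μL total → factor 200/40 = 5
Overall dilution factor = 4.3056 × 28.143 × 16 × 5 = 9693.7
Final = 25.0 g/L / 9693.7 = 0.002579 g/L = 2.58 × 10^3 ng/mL

2.58 × 10^3 ng/mL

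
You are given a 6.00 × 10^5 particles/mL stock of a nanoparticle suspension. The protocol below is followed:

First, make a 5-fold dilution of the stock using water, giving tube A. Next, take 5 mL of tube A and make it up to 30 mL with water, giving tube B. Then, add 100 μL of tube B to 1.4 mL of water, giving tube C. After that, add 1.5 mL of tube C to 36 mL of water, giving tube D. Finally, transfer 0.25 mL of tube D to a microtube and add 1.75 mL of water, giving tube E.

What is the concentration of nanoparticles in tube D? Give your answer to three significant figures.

Step 1: 5-fold → factor 5
Step 2: 5 mL brought to 30 mL → factor 30/5 = 6
Step 3: 100 μL + 1.4 mL = 1500 μL total → factor 1500/100 = 15
Step 4: 1.5 mL + 36 mL = 37.5 mL total → factor 37.5/1.5 = 25
Dilution factor through tube D = 5 × 6 × 15 × 25 = 11250
[tube D] = 6.00 × 10^5 particles/mL / 11250 = 53.3 particles/mL

53.3 particles/mL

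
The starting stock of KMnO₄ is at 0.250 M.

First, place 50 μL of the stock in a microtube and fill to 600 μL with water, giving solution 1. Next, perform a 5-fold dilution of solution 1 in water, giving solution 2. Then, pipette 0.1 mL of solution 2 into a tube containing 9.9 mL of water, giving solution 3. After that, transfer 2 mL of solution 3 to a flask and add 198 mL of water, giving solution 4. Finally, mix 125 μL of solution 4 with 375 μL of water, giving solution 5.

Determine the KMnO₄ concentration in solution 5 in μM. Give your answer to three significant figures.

0.104 μM

Step 1: 50 μL brought to 600 μL → factor 600/50 = 12
Step 2: 5-fold → factor 5
Step 3: 0.1 mL + 9.9 mL = 10 mL total → factor 10/0.1 = 100
Step 4: 2 mL + 198 mL = 200 mL total → factor 200/2 = 100
Step 5: 125 μL + 375 μL = 500 μL total → factor 500/125 = 4
Overall dilution factor = 12 × 5 × 100 × 100 × 4 = 2.4 × 10^6
Final = 0.250 M / 2.4 × 10^6 = 1.042 × 10^-7 M = 0.104 μM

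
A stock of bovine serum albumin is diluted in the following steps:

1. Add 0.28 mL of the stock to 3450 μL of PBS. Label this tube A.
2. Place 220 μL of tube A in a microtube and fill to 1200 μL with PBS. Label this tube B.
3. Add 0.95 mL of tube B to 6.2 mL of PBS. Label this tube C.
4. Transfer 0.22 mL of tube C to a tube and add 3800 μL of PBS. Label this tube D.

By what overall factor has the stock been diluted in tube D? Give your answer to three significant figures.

9.99 × 10^3

Step 1: 0.28 mL + 3450 μL = 3.73 mL total → factor 3.73/0.28 = 13.321
Step 2: 220 μL brought to 1200 μL → factor 1200/220 = 5.4545
Step 3: 0.95 mL + 6.2 mL = 7.15 mL total → factor 7.15/0.95 = 7.5263
Step 4: 0.22 mL + 3800 μL = 4.02 mL total → factor 4.02/0.22 = 18.273
Overall dilution factor = 13.321 × 5.4545 × 7.5263 × 18.273 = 9993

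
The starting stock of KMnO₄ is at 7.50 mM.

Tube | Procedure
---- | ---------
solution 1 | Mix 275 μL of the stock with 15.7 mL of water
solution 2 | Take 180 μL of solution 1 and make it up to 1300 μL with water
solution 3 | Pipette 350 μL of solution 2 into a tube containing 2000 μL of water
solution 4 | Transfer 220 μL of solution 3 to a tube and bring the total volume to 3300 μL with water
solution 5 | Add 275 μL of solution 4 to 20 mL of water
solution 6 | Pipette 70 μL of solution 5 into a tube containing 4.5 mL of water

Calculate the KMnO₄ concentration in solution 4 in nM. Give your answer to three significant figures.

Step 1: 275 μL + 15.7 mL = 15975 μL total → factor 15975/275 = 58.091
Step 2: 180 μL brought to 1300 μL → factor 1300/180 = 7.2222
Step 3: 350 μL + 2000 μL = 2350 μL total → factor 2350/350 = 6.7143
Step 4: 220 μL brought to 3300 μL → factor 3300/220 = 15
Dilution factor through solution 4 = 58.091 × 7.2222 × 6.7143 × 15 = 42254
[solution 4] = 7.50 mM / 42254 = 0.0001775 mM = 177 nM

177 nM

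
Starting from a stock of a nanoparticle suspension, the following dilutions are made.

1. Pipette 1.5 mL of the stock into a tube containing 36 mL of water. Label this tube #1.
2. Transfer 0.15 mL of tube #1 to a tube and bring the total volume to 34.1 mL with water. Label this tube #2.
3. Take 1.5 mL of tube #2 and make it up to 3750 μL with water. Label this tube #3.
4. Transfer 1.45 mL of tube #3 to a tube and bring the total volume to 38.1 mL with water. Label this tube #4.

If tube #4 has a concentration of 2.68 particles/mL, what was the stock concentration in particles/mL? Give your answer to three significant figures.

Step 1: 1.5 mL + 36 mL = 37.5 mL total → factor 37.5/1.5 = 25
Step 2: 0.15 mL brought to 34.1 mL → factor 34.1/0.15 = 227.33
Step 3: 1.5 mL brought to 3750 μL → factor 3.75/1.5 = 2.5
Step 4: 1.45 mL brought to 38.1 mL → factor 38.1/1.45 = 26.276
Overall dilution factor = 25 × 227.33 × 2.5 × 26.276 = 3.7334 × 10^5
Stock = 2.68 particles/mL × 3.7334 × 10^5 = 1.00 × 10^6 particles/mL

1.00 × 10^6 particles/mL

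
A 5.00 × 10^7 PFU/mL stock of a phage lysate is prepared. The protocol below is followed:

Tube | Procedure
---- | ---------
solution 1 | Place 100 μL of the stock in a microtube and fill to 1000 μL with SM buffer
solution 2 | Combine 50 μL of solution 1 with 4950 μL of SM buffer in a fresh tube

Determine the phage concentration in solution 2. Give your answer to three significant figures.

Step 1: 100 μL brought to 1000 μL → factor 1000/100 = 10
Step 2: 50 μL + 4950 μL = 5000 μL total → factor 5000/50 = 100
Overall dilution factor = 10 × 100 = 1000
Final = 5.00 × 10^7 PFU/mL / 1000 = 5.00 × 10^4 PFU/mL

5.00 × 10^4 PFU/mL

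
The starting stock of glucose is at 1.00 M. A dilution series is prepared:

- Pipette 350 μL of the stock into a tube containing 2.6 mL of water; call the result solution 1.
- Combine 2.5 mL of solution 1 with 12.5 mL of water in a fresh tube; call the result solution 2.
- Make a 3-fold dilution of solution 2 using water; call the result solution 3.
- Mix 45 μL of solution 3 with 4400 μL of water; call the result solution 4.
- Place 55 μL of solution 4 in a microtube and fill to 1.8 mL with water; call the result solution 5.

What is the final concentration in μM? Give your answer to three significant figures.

Step 1: 350 μL + 2.6 mL = 2950 μL total → factor 2950/350 = 8.4286
Step 2: 2.5 mL + 12.5 mL = 15 mL total → factor 15/2.5 = 6
Step 3: 3-fold → factor 3
Step 4: 45 μL + 4400 μL = 4445 μL total → factor 4445/45 = 98.778
Step 5: 55 μL brought to 1.8 mL → factor 1800/55 = 32.727
Overall dilution factor = 8.4286 × 6 × 3 × 98.778 × 32.727 = 4.9045 × 10^5
Final = 1.00 M / 4.9045 × 10^5 = 2.039 × 10^-6 M = 2.04 μM

2.04 μM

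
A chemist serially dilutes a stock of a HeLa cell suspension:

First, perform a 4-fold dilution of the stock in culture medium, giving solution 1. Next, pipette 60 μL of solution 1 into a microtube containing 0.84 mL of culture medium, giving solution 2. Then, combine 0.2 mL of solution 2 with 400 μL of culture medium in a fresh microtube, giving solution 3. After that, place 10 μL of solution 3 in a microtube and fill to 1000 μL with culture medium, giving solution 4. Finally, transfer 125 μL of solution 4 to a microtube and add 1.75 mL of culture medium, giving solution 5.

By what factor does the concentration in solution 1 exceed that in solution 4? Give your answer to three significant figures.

Step 1: 4-fold → factor 4
Step 2: 60 μL + 0.84 mL = 900 μL total → factor 900/60 = 15
Step 3: 0.2 mL + 400 μL = 0.6 mL total → factor 0.6/0.2 = 3
Step 4: 10 μL brought to 1000 μL → factor 1000/10 = 100
Dilution factor to solution 1 = 4; to solution 4 = 18000
[solution 1]/[solution 4] = (factor to solution 4)/(factor to solution 1) = 18000/4 = 4.50 × 10^3

4.50 × 10^3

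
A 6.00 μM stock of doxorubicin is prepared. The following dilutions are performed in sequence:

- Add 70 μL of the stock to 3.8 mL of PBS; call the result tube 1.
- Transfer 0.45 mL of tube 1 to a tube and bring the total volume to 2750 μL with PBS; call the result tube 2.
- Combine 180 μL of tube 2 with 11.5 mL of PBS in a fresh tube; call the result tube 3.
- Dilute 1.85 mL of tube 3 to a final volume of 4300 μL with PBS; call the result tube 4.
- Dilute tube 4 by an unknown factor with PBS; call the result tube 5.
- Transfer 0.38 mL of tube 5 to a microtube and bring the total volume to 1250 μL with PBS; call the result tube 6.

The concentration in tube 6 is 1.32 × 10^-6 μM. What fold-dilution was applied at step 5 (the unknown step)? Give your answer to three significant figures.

Step 1: 70 μL + 3.8 mL = 3870 μL total → factor 3870/70 = 55.286
Step 2: 0.45 mL brought to 2750 μL → factor 2.75/0.45 = 6.1111
Step 3: 180 μL + 11.5 mL = 11680 μL total → factor 11680/180 = 64.889
Step 4: 1.85 mL brought to 4300 μL → factor 4.3/1.85 = 2.3243
Step 5: unknown factor x
Step 6: 0.38 mL brought to 1250 μL → factor 1.25/0.38 = 3.2895
Product of known-step factors = 1.6762 × 10^5
Overall factor = 6.00 μM / (1.32 × 10^-6 μM) = 4.5455 × 10^6
x = 4.5455 × 10^6 / 1.6762 × 10^5 = 27.1

27.1-fold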